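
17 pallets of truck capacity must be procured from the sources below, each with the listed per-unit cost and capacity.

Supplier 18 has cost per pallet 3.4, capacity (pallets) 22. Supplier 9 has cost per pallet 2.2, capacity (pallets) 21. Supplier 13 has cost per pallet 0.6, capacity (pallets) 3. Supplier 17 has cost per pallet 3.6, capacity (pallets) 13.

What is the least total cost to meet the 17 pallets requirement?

32.6

Cheapest first:
Supplier 13 (0.6): use full 3 → 14 pallets to go.
Supplier 9 (2.2): take the remaining 14 → done.
Supplier 18, Supplier 17: unused.
Cost = 3×0.6 + 14×2.2 = 32.6.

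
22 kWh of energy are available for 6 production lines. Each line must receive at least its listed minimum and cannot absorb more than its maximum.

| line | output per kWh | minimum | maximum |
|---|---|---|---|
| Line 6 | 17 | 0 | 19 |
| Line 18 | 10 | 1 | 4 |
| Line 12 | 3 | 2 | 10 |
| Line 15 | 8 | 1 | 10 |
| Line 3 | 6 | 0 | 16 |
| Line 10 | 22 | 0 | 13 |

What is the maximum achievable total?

395

Meeting every minimum uses 0+1+2+1+0+0 = 4 kWh, leaving 18.
Order the production lines by output per kWh: Line 10 22 > Line 6 17 > Line 18 10 > Line 15 8 > Line 3 6 > Line 12 3.
Line 10 takes 13 more to reach its cap of 13 → 5 left.
Only 5 left; Line 6 takes them to reach 5.
Total = 17×5 + 10×1 + 3×2 + 8×1 + 22×13 = 395.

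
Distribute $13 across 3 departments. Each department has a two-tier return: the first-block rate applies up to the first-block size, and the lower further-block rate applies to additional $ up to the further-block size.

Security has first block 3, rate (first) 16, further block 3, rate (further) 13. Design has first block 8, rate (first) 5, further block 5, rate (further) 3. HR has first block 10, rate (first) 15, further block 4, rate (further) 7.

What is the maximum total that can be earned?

Treat each block as its own option and order by rate: Security/first 16 > HR/first 15 > Security/second 13 > HR/second 7 > Design/first 5 > Design/second 3.
Fill Security first block (3 at 16) → 10 left.
HR/first (15): +10 → 0 left.
Total = 16×3 + 15×10 = 198.

198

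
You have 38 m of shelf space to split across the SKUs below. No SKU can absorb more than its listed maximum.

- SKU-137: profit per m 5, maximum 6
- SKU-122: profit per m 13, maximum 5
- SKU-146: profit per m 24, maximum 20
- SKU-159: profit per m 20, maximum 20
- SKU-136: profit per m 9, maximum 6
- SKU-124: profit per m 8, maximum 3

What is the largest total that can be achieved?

Order the SKUs by profit per m: SKU-146 24 > SKU-159 20 > SKU-122 13 > SKU-136 9 > SKU-124 8 > SKU-137 5.
SKU-146: +20 to 20 (cap) — 18 left.
SKU-159: +18 (room for 20) → 18. Pool exhausted.
Total = 24×20 + 20×18 = 840.

840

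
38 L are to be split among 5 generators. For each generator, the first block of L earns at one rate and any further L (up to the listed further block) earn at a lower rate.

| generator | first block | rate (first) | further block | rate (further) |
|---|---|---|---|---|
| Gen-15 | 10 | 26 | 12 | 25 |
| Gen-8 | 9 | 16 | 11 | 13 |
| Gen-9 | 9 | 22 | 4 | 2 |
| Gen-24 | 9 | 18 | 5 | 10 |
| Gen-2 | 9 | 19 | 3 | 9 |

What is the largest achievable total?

Rank every tier by rate: Gen-15/first 26 > Gen-15/second 25 > Gen-9/first 22 > Gen-2/first 19 > Gen-24/first 18 > Gen-8/first 16 > Gen-8/second 13 > Gen-24/second 10 > Gen-2/second 9 > Gen-9/second 2.
Gen-15/first (26): +10 — 28 left.
Fill Gen-15 second block (12 at 25) — 16 left.
Fill Gen-9 first block (9 at 22) — 7 left.
Gen-2 first at 19: only 7 left, fill 7.
Total = 26×10 + 25×12 + 22×9 + 19×7 = 891.

891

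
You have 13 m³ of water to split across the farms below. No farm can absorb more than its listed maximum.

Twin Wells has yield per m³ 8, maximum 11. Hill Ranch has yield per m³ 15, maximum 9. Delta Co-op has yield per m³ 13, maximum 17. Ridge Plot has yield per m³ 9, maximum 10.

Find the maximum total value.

187

Highest yield per m³ first: Hill Ranch 15 > Delta Co-op 13 > Ridge Plot 9 > Twin Wells 8.
Give Hill Ranch 9 to hit its cap of 9 ; 4 left.
Delta Co-op: +4 (room for 17) → 4. Pool exhausted.
Total = 15×9 + 13×4 = 187.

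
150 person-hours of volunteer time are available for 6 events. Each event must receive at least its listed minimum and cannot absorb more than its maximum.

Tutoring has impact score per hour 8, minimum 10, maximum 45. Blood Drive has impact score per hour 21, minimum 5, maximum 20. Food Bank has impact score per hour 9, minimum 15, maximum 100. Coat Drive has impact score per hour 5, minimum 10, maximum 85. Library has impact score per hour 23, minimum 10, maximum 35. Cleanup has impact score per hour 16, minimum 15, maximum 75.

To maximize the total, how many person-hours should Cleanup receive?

Meeting every minimum uses 10+5+15+10+10+15 = 65 person-hours, leaving 85.
Order the events by impact score per hour: Library 23 > Blood Drive 21 > Cleanup 16 > Food Bank 9 > Tutoring 8 > Coat Drive 5.
Library: +25 to 35 (cap) → 60 left.
Blood Drive: +15 to 20 (cap) → 45 left.
Only 45 left; Cleanup takes them to reach 60.

60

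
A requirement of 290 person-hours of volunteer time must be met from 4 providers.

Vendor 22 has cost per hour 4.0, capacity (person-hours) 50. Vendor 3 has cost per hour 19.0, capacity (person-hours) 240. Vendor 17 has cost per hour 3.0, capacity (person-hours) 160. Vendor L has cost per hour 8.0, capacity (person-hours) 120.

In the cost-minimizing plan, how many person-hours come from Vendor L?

Cheapest first:
Take 160 from Vendor 17 at 3.0 — need 130 more.
Vendor 22 (4.0): use full 50 — 80 person-hours to go.
Take 80 from Vendor L at 8.0 to finish.
Vendor 3: unused.

80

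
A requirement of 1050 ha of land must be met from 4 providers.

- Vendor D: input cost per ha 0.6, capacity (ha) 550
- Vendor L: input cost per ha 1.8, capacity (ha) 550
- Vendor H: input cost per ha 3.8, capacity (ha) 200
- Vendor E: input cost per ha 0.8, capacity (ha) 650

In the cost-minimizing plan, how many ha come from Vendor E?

500

Fill from the cheapest provider first.
Take 550 from Vendor D at 0.6 — need 500 more.
Vendor E (0.8): take the remaining 500 — done.
Vendor L, Vendor H: unused.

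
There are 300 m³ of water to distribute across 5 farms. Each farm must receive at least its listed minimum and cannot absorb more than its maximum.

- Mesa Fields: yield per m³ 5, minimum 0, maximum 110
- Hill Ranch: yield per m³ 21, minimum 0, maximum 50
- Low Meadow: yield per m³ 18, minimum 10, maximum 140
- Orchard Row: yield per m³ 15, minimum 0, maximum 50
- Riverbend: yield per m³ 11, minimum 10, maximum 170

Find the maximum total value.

Meeting every minimum uses 0+0+10+0+10 = 20 m³, leaving 280.
Rank by yield per m³: Hill Ranch 21 > Low Meadow 18 > Orchard Row 15 > Riverbend 11 > Mesa Fields 5.
Give Hill Ranch 50 more to hit its cap of 50 → 230 left.
Low Meadow: +130 to 140 (cap) → 100 left.
Give Orchard Row 50 more to hit its cap of 50 → 50 left.
Riverbend has room for 160 more but only 50 remain, so it gets 60.
Total = 21×50 + 18×140 + 15×50 + 11×60 = 4980.

4980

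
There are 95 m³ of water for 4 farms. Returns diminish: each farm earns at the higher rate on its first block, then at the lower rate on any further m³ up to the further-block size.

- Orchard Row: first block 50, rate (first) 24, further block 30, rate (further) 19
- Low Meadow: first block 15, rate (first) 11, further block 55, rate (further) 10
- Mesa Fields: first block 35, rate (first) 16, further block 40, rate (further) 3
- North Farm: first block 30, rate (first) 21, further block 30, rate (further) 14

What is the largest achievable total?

2115

Order all 8 blocks by rate: Orchard Row/first 24 > North Farm/first 21 > Orchard Row/second 19 > Mesa Fields/first 16 > North Farm/second 14 > Low Meadow/first 11 > Low Meadow/second 10 > Mesa Fields/second 3.
Orchard Row first at 24: fill all 50 ; 45 left.
Fill North Farm first block (30 at 21) ; 15 left.
Orchard Row second at 19: only 15 left, fill 15.
Total = 24×50 + 21×30 + 19×15 = 2115.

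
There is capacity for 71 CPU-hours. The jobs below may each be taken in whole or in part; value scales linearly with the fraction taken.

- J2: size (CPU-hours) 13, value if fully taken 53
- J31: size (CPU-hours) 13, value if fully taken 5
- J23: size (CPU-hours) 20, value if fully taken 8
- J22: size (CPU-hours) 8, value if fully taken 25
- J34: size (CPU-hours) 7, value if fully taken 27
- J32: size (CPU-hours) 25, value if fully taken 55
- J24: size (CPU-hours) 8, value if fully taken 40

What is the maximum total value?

Sort by value density: J24 40/8≈5, J2 53/13≈4.08, J34 27/7≈3.86, J22 25/8≈3.12, J32 55/25≈2.2, J23 8/20≈0.4, J31 5/13≈0.385.
J24: take in full, 8 CPU-hours for value 40 ; 63 left.
J2: take in full, 13 CPU-hours for value 53 ; 50 left.
Take all of J34 (7 CPU-hours, value 27) ; 43 CPU-hours left.
Take all of J22 (8 CPU-hours, value 25) ; 35 CPU-hours left.
J32: take in full, 25 CPU-hours for value 55 ; 10 left.
Only 10 CPU-hours remain; take 10/20 of J23 for value 8×10/20 = 4.
Total value = 204.

204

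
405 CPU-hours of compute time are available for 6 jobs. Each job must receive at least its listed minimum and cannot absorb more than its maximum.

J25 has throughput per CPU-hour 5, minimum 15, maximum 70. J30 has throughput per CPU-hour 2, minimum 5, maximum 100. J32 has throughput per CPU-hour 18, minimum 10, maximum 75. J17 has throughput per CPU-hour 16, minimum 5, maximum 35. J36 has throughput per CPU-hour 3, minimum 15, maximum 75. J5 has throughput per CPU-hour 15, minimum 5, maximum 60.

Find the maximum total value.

Meeting every minimum uses 15+5+10+5+15+5 = 55 CPU-hours, leaving 350.
Order the jobs by throughput per CPU-hour: J32 18 > J17 16 > J5 15 > J25 5 > J36 3 > J30 2.
J32 takes 65 more to reach its cap of 75 → 285 left.
J17: +30 to 35 (cap) → 255 left.
J5: +55 to 60 (cap) → 200 left.
J25: +55 to 70 (cap) → 145 left.
Give J36 60 more to hit its cap of 75 → 85 left.
Only 85 left; J30 takes them to reach 90.
Total = 5×70 + 2×90 + 18×75 + 16×35 + 3×75 + 15×60 = 3565.

3565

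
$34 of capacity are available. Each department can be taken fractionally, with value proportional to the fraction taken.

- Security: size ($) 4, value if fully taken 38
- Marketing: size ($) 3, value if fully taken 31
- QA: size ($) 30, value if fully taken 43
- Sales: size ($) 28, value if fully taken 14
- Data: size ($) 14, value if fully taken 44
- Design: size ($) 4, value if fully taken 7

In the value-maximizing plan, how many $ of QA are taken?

Best value per unit of size first: Marketing 31/3≈10.3, Security 38/4≈9.5, Data 44/14≈3.14, Design 7/4≈1.75, QA 43/30≈1.43, Sales 14/28≈0.5.
Marketing: take in full, 3 $ for value 31 — 31 left.
All 4 $ of Security fit (value 38) — 27 remain.
Take all of Data (14 $, value 44) — 13 $ left.
Take all of Design (4 $, value 7) — 9 $ left.
9 $ left: a 9/30 share of QA gives 43×9/30 = 12.9.

9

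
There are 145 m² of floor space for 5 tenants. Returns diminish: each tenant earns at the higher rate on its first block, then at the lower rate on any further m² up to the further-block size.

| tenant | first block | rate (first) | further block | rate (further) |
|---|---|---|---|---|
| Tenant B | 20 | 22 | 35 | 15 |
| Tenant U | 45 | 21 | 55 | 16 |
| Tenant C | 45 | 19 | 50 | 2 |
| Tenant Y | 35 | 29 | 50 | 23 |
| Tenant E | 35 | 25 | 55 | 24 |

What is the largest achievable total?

Rank every tier by rate: Tenant Y/T1 29 > Tenant E/T1 25 > Tenant E/T2 24 > Tenant Y/T2 23 > Tenant B/T1 22 > Tenant U/T1 21 > Tenant C/T1 19 > Tenant U/T2 16 > Tenant B/T2 15 > Tenant C/T2 2.
Tenant Y/T1 (29): +35 ; 110 left.
Tenant E/T1 (25): +35 ; 75 left.
Tenant E T2 at 24: fill all 55 ; 20 left.
20 remain; put them into Tenant Y T2 at 23.
Total = 29×35 + 25×35 + 24×55 + 23×20 = 3670.

3670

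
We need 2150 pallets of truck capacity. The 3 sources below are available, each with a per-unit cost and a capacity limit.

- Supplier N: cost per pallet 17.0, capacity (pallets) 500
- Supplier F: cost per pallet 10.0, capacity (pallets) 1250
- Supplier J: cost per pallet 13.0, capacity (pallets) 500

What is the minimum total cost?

Cheapest first:
Take 1250 from Supplier F at 10.0 — need 900 more.
Supplier J at 13.0: take all 500 pallets — 400 still needed.
Take 400 from Supplier N at 17.0 to finish.
Cost = 1250×10.0 + 500×13.0 + 400×17.0 = 25800.

25800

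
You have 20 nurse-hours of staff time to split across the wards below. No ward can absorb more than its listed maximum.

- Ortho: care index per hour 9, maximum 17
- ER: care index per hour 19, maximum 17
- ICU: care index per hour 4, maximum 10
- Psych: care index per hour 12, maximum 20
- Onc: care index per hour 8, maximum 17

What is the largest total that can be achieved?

Highest care index per hour first: ER 19 > Psych 12 > Ortho 9 > Onc 8 > ICU 4.
Give ER 17 to hit its cap of 17 — 3 left.
Only 3 left; Psych takes them to reach 3.
Total = 19×17 + 12×3 = 359.

359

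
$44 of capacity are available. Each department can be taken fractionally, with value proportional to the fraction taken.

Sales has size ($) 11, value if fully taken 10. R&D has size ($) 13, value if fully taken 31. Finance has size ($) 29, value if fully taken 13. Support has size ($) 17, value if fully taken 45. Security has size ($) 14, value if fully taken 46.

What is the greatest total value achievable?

Rank by value-to-size ratio: Security 46/14≈3.29, Support 45/17≈2.65, R&D 31/13≈2.38, Sales 10/11≈0.909, Finance 13/29≈0.448.
Security: take in full, 14 $ for value 46 — 30 left.
Support: take in full, 17 $ for value 45 — 13 left.
All 13 $ of R&D fit (value 31) — 0 remain.
Total value = 122.

122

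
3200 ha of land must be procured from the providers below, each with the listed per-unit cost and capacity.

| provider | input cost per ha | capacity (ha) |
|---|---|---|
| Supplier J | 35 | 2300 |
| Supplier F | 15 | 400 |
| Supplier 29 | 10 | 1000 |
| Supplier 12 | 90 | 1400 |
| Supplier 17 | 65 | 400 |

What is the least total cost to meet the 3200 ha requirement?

79000

Cheapest first:
Take 1000 from Supplier 29 at 10 → need 2200 more.
Supplier F (15): use full 400 → 1800 ha to go.
Take 1800 from Supplier J at 35 to finish.
Supplier 17, Supplier 12: unused.
Cost = 1000×10 + 400×15 + 1800×35 = 79000.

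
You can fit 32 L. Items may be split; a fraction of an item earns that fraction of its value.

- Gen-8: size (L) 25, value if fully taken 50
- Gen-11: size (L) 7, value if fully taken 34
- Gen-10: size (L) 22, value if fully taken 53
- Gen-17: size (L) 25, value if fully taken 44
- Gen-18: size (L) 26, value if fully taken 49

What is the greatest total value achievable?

Best value per unit of size first: Gen-11 34/7≈4.86, Gen-10 53/22≈2.41, Gen-8 50/25≈2, Gen-18 49/26≈1.88, Gen-17 44/25≈1.76.
All 7 L of Gen-11 fit (value 34) ; 25 remain.
Gen-10: take in full, 22 L for value 53 ; 3 left.
3 L left: a 3/25 share of Gen-8 gives 50×3/25 = 6.
Total value = 93.

93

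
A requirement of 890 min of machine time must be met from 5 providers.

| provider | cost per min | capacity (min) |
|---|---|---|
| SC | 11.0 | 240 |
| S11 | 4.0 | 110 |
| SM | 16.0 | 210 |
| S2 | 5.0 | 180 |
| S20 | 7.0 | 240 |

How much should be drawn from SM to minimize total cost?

120

Cheapest first:
Take 110 from S11 at 4.0 — need 780 more.
S2 at 5.0: take all 180 min — 600 still needed.
S20 at 7.0: take all 240 min — 360 still needed.
SC at 11.0: take all 240 min — 120 still needed.
SM (16.0): take the remaining 120 — done.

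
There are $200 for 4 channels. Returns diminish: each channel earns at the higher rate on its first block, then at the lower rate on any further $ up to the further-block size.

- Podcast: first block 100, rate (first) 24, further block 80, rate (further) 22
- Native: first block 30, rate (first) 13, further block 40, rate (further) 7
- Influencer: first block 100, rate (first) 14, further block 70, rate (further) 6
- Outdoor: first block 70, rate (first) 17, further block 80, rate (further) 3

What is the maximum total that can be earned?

Rank every tier by rate: Podcast/T1 24 > Podcast/T2 22 > Outdoor/T1 17 > Influencer/T1 14 > Native/T1 13 > Native/T2 7 > Influencer/T2 6 > Outdoor/T2 3.
Fill Podcast T1 block (100 at 24) → 100 left.
Fill Podcast T2 block (80 at 22) → 20 left.
Outdoor/T1: +20 of 70 at 17; pool empty.
Total = 24×100 + 22×80 + 17×20 = 4500.

4500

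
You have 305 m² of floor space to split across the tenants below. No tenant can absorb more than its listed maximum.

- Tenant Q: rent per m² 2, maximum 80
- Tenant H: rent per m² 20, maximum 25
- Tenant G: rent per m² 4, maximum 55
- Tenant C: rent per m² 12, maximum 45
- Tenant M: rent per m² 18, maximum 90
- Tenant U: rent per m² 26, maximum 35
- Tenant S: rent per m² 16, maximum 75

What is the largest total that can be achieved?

4910

Order the tenants by rent per m²: Tenant U 26 > Tenant H 20 > Tenant M 18 > Tenant S 16 > Tenant C 12 > Tenant G 4 > Tenant Q 2.
Tenant U: +35 to 35 (cap) ; 270 left.
Tenant H takes 25 to reach its cap of 25 ; 245 left.
Tenant M takes 90 to reach its cap of 90 ; 155 left.
Tenant S: +75 to 75 (cap) ; 80 left.
Tenant C: +45 to 45 (cap) ; 35 left.
Tenant G: +35 (room for 55) → 35. Pool exhausted.
Total = 20×25 + 4×35 + 12×45 + 18×90 + 26×35 + 16×75 = 4910.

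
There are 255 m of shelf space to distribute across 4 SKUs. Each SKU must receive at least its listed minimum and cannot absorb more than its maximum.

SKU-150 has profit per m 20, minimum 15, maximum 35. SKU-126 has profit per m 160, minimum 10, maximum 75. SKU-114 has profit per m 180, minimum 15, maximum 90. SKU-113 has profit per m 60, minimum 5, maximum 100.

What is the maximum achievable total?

33000

Meeting every minimum uses 15+10+15+5 = 45 m, leaving 210.
Order the SKUs by profit per m: SKU-114 180 > SKU-126 160 > SKU-113 60 > SKU-150 20.
SKU-114 takes 75 more to reach its cap of 90 → 135 left.
Give SKU-126 65 more to hit its cap of 75 → 70 left.
SKU-113: +70 (room for 95) → 75. Pool exhausted.
Total = 20×15 + 160×75 + 180×90 + 60×75 = 33000.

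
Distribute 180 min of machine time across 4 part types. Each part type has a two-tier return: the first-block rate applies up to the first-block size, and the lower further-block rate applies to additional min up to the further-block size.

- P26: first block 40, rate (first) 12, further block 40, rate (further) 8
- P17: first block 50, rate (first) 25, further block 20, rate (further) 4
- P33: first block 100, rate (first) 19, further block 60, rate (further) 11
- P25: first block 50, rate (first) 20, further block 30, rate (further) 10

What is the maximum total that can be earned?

Rank every tier by rate: P17/tier1 25 > P25/tier1 20 > P33/tier1 19 > P26/tier1 12 > P33/tier2 11 > P25/tier2 10 > P26/tier2 8 > P17/tier2 4.
Fill P17 tier1 block (50 at 25) — 130 left.
P25 tier1 at 20: fill all 50 — 80 left.
P33/tier1: +80 of 100 at 19; pool empty.
Total = 25×50 + 20×50 + 19×80 = 3770.

3770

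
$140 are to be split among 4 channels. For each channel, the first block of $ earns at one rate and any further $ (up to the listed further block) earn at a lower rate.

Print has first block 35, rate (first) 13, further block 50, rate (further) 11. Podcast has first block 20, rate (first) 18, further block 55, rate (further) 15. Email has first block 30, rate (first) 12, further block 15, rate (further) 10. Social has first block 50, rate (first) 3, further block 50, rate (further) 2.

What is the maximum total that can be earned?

2000

Treat each block as its own option and order by rate: Podcast/first 18 > Podcast/second 15 > Print/first 13 > Email/first 12 > Print/second 11 > Email/second 10 > Social/first 3 > Social/second 2.
Podcast/first (18): +20 — 120 left.
Fill Podcast second block (55 at 15) — 65 left.
Print/first (13): +35 — 30 left.
Fill Email first block (30 at 12) — 0 left.
Total = 18×20 + 15×55 + 13×35 + 12×30 = 2000.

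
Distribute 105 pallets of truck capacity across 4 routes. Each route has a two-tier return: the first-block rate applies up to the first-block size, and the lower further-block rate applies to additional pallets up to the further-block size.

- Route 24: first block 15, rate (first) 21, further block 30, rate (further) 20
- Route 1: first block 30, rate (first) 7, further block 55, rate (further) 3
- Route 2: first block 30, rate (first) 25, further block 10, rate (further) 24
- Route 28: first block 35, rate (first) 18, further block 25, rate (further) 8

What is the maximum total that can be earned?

Order all 8 blocks by rate: Route 2/first 25 > Route 2/second 24 > Route 24/first 21 > Route 24/second 20 > Route 28/first 18 > Route 28/second 8 > Route 1/first 7 > Route 1/second 3.
Route 2/first (25): +30 ; 75 left.
Route 2 second at 24: fill all 10 ; 65 left.
Route 24/first (21): +15 ; 50 left.
Route 24/second (20): +30 ; 20 left.
Route 28/first: +20 of 35 at 18; pool empty.
Total = 25×30 + 24×10 + 21×15 + 20×30 + 18×20 = 2265.

2265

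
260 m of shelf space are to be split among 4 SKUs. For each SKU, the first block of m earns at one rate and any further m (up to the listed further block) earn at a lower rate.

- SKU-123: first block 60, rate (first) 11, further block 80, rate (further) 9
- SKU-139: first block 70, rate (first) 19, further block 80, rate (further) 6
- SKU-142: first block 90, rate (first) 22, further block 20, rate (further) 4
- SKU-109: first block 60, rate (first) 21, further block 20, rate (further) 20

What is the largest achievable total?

5190

Order all 8 blocks by rate: SKU-142/T1 22 > SKU-109/T1 21 > SKU-109/T2 20 > SKU-139/T1 19 > SKU-123/T1 11 > SKU-123/T2 9 > SKU-139/T2 6 > SKU-142/T2 4.
Fill SKU-142 T1 block (90 at 22) → 170 left.
Fill SKU-109 T1 block (60 at 21) → 110 left.
SKU-109/T2 (20): +20 → 90 left.
SKU-139/T1 (19): +70 → 20 left.
SKU-123 T1 at 11: only 20 left, fill 20.
Total = 22×90 + 21×60 + 20×20 + 19×70 + 11×20 = 5190.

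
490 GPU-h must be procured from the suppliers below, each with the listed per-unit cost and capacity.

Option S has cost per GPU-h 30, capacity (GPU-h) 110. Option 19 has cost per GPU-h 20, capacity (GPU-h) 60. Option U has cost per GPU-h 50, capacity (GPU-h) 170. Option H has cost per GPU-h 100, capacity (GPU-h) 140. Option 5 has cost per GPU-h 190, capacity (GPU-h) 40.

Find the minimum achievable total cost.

Use suppliers in increasing cost order.
Option 19 (20): use full 60 — 430 GPU-h to go.
Option S (30): use full 110 — 320 GPU-h to go.
Take 170 from Option U at 50 — need 150 more.
Take 140 from Option H at 100 — need 10 more.
Option 5 (190): take the remaining 10 — done.
Cost = 60×20 + 110×30 + 170×50 + 140×100 + 10×190 = 28900.

28900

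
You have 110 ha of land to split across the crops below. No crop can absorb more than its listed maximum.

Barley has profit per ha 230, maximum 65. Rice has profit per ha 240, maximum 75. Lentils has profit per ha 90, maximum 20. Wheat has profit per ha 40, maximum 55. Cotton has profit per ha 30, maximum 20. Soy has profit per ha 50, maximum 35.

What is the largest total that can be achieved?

Highest profit per ha first: Rice 240 > Barley 230 > Lentils 90 > Soy 50 > Wheat 40 > Cotton 30.
Give Rice 75 to hit its cap of 75 → 35 left.
Only 35 left; Barley takes them to reach 35.
Total = 230×35 + 240×75 = 26050.

26050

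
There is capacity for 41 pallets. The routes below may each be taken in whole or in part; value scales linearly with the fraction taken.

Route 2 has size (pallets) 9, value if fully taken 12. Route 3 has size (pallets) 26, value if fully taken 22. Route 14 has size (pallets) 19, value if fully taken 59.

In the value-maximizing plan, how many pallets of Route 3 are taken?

Rank by value-to-size ratio: Route 14 59/19≈3.11, Route 2 12/9≈1.33, Route 3 22/26≈0.846.
Take all of Route 14 (19 pallets, value 59) → 22 pallets left.
Take all of Route 2 (9 pallets, value 12) → 13 pallets left.
Fill the last 13 pallets with part of Route 3: 13/26 of it earns 11.

13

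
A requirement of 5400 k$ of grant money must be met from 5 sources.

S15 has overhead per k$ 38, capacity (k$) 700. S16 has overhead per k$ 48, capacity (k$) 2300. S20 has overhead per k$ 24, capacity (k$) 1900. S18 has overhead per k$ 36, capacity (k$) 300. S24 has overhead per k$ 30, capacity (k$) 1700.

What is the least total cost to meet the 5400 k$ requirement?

172400

Fill from the cheapest source first.
Take 1900 from S20 at 24 ; need 3500 more.
S24 (30): use full 1700 ; 1800 k$ to go.
S18 at 36: take all 300 k$ ; 1500 still needed.
S15 at 38: take all 700 k$ ; 800 still needed.
S16 at 48: take 800 of its 2300 ; requirement met.
Cost = 1900×24 + 1700×30 + 300×36 + 700×38 + 800×48 = 172400.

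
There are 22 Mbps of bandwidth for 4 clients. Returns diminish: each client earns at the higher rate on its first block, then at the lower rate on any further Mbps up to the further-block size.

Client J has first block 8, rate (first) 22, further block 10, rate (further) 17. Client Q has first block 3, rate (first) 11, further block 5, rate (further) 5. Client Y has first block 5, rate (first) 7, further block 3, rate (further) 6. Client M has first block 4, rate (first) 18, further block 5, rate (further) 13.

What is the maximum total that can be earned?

418

Order all 8 blocks by rate: Client J/first 22 > Client M/first 18 > Client J/second 17 > Client M/second 13 > Client Q/first 11 > Client Y/first 7 > Client Y/second 6 > Client Q/second 5.
Fill Client J first block (8 at 22) — 14 left.
Client M/first (18): +4 — 10 left.
Client J second at 17: fill all 10 — 0 left.
Total = 22×8 + 18×4 + 17×10 = 418.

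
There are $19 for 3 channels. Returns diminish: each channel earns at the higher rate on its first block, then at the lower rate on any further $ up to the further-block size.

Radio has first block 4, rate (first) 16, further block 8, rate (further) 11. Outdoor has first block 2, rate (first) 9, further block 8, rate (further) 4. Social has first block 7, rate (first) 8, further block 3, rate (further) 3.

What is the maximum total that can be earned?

210

Rank every tier by rate: Radio/T1 16 > Radio/T2 11 > Outdoor/T1 9 > Social/T1 8 > Outdoor/T2 4 > Social/T2 3.
Radio T1 at 16: fill all 4 — 15 left.
Fill Radio T2 block (8 at 11) — 7 left.
Outdoor T1 at 9: fill all 2 — 5 left.
5 remain; put them into Social T1 at 8.
Total = 16×4 + 11×8 + 9×2 + 8×5 = 210.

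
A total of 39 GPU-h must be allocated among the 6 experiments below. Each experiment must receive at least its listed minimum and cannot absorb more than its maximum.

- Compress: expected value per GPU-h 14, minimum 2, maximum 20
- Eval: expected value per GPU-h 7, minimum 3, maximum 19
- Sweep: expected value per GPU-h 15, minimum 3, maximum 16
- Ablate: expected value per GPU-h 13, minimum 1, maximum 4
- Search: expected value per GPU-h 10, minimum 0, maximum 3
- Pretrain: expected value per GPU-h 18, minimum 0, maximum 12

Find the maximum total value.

588

Meeting every minimum uses 2+3+3+1+0+0 = 9 GPU-h, leaving 30.
Highest expected value per GPU-h first: Pretrain 18 > Sweep 15 > Compress 14 > Ablate 13 > Search 10 > Eval 7.
Pretrain: +12 to 12 (cap) — 18 left.
Sweep takes 13 more to reach its cap of 16 — 5 left.
Compress: +5 (room for 18) → 7. Pool exhausted.
Total = 14×7 + 7×3 + 15×16 + 13×1 + 18×12 = 588.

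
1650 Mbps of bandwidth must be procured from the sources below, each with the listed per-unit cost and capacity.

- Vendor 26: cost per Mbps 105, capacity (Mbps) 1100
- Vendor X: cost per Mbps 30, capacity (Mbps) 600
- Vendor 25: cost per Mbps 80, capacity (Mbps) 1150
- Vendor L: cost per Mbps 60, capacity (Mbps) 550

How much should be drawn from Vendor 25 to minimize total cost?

500

Use sources in increasing cost order.
Vendor X at 30: take all 600 Mbps ; 1050 still needed.
Vendor L at 60: take all 550 Mbps ; 500 still needed.
Vendor 25 at 80: take 500 of its 1150 ; requirement met.
Vendor 26: unused.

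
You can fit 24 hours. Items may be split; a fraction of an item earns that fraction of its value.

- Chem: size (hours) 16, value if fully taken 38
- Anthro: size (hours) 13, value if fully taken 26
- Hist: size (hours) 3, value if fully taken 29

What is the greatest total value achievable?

77

Sort by value density: Hist 29/3≈9.67, Chem 38/16≈2.38, Anthro 26/13≈2.
All 3 hours of Hist fit (value 29) → 21 remain.
All 16 hours of Chem fit (value 38) → 5 remain.
Only 5 hours remain; take 5/13 of Anthro for value 26×5/13 = 10.
Total value = 77.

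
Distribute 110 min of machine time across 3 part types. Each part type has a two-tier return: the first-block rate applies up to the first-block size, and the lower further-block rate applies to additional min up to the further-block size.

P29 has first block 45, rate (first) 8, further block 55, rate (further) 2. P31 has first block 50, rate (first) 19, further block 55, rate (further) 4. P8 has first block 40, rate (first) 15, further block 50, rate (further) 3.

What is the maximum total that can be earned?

Treat each block as its own option and order by rate: P31/T1 19 > P8/T1 15 > P29/T1 8 > P31/T2 4 > P8/T2 3 > P29/T2 2.
P31 T1 at 19: fill all 50 → 60 left.
Fill P8 T1 block (40 at 15) → 20 left.
P29/T1: +20 of 45 at 8; pool empty.
Total = 19×50 + 15×40 + 8×20 = 1710.

1710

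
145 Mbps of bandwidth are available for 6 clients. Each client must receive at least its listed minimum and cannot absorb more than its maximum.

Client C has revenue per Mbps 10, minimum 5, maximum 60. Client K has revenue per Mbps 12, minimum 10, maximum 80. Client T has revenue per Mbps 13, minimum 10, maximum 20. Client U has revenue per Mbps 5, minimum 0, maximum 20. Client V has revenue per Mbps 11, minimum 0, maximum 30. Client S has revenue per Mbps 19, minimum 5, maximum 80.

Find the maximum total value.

2310

Meeting every minimum uses 5+10+10+0+0+5 = 30 Mbps, leaving 115.
Rank by revenue per Mbps: Client S 19 > Client T 13 > Client K 12 > Client V 11 > Client C 10 > Client U 5.
Give Client S 75 more to hit its cap of 80 → 40 left.
Client T takes 10 more to reach its cap of 20 → 30 left.
Only 30 left; Client K takes them to reach 40.
Total = 10×5 + 12×40 + 13×20 + 19×80 = 2310.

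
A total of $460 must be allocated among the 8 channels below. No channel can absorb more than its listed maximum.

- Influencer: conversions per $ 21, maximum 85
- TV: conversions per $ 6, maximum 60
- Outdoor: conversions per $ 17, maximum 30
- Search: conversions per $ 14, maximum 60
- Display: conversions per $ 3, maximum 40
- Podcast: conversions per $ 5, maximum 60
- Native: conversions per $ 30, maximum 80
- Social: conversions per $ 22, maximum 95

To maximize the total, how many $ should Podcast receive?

50

Rank by conversions per $: Native 30 > Social 22 > Influencer 21 > Outdoor 17 > Search 14 > TV 6 > Podcast 5 > Display 3.
Native: +80 to 80 (cap) — 380 left.
Social: +95 to 95 (cap) — 285 left.
Influencer: +85 to 85 (cap) — 200 left.
Outdoor takes 30 to reach its cap of 30 — 170 left.
Search takes 60 to reach its cap of 60 — 110 left.
TV takes 60 to reach its cap of 60 — 50 left.
Podcast has room for 60 but only 50 remain, so it gets 50.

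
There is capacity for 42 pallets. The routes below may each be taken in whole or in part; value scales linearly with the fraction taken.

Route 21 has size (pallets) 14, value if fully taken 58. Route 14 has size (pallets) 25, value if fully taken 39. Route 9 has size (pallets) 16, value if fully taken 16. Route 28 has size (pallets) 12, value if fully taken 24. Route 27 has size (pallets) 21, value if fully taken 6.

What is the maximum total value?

Rank by value-to-size ratio: Route 21 58/14≈4.14, Route 28 24/12≈2, Route 14 39/25≈1.56, Route 9 16/16≈1, Route 27 6/21≈0.286.
Take all of Route 21 (14 pallets, value 58) — 28 pallets left.
Take all of Route 28 (12 pallets, value 24) — 16 pallets left.
Fill the last 16 pallets with part of Route 14: 16/25 of it earns 24.96.
Total value = 106.96.

106.96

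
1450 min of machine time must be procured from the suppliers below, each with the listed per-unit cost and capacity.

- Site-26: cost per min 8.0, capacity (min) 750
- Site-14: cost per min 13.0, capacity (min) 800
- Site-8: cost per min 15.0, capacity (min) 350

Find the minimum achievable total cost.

15100

Fill from the cheapest supplier first.
Site-26 (8.0): use full 750 — 700 min to go.
Site-14 at 13.0: take 700 of its 800 — requirement met.
Site-8: unused.
Cost = 750×8.0 + 700×13.0 = 15100.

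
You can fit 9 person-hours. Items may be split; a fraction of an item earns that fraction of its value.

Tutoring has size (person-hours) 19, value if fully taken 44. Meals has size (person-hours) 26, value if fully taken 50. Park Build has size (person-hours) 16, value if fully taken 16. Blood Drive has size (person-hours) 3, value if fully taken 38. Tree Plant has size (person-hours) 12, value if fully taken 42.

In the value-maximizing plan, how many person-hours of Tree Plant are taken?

6

Rank by value-to-size ratio: Blood Drive 38/3≈12.7, Tree Plant 42/12≈3.5, Tutoring 44/19≈2.32, Meals 50/26≈1.92, Park Build 16/16≈1.
Take all of Blood Drive (3 person-hours, value 38) ; 6 person-hours left.
6 person-hours left: a 6/12 share of Tree Plant gives 42×6/12 = 21.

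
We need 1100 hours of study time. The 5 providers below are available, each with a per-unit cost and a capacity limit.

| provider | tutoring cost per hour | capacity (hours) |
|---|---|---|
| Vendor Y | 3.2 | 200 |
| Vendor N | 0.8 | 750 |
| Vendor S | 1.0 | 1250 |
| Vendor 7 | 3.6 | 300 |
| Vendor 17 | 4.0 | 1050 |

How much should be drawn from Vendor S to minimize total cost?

350

Cheapest first:
Take 750 from Vendor N at 0.8 ; need 350 more.
Take 350 from Vendor S at 1.0 to finish.
Vendor Y, Vendor 7, Vendor 17: unused.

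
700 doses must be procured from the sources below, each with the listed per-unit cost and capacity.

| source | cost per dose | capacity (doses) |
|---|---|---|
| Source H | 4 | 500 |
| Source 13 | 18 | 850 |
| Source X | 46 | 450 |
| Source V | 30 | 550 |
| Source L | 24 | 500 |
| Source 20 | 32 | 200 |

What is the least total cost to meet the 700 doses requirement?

Fill from the cheapest source first.
Source H (4): use full 500 → 200 doses to go.
Source 13 at 18: take 200 of its 850 → requirement met.
Source L, Source V, Source 20, Source X: unused.
Cost = 500×4 + 200×18 = 5600.

5600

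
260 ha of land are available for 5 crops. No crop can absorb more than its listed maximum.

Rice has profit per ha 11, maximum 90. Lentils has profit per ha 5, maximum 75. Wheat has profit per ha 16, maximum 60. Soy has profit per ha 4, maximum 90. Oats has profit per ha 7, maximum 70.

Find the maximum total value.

2640

Highest profit per ha first: Wheat 16 > Rice 11 > Oats 7 > Lentils 5 > Soy 4.
Wheat takes 60 to reach its cap of 60 — 200 left.
Rice takes 90 to reach its cap of 90 — 110 left.
Give Oats 70 to hit its cap of 70 — 40 left.
Lentils has room for 75 but only 40 remain, so it gets 40.
Total = 11×90 + 5×40 + 16×60 + 7×70 = 2640.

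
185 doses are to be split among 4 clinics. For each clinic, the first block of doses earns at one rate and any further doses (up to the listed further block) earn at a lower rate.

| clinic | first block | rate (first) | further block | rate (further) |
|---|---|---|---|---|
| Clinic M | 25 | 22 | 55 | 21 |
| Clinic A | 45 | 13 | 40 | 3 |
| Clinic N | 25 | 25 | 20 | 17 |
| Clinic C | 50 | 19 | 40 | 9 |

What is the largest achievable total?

Order all 8 blocks by rate: Clinic N/tier1 25 > Clinic M/tier1 22 > Clinic M/tier2 21 > Clinic C/tier1 19 > Clinic N/tier2 17 > Clinic A/tier1 13 > Clinic C/tier2 9 > Clinic A/tier2 3.
Fill Clinic N tier1 block (25 at 25) — 160 left.
Clinic M/tier1 (22): +25 — 135 left.
Fill Clinic M tier2 block (55 at 21) — 80 left.
Clinic C tier1 at 19: fill all 50 — 30 left.
Clinic N/tier2 (17): +20 — 10 left.
Clinic A tier1 at 13: only 10 left, fill 10.
Total = 25×25 + 22×25 + 21×55 + 19×50 + 17×20 + 13×10 = 3750.

3750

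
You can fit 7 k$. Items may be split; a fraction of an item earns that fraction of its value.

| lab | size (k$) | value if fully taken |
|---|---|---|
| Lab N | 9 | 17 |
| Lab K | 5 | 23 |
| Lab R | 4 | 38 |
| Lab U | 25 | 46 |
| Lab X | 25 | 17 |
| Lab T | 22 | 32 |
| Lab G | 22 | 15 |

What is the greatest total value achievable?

51.8

Sort by value density: Lab R 38/4≈9.5, Lab K 23/5≈4.6, Lab N 17/9≈1.89, Lab U 46/25≈1.84, Lab T 32/22≈1.45, Lab G 15/22≈0.682, Lab X 17/25≈0.68.
Lab R: take in full, 4 k$ for value 38 → 3 left.
Fill the last 3 k$ with part of Lab K: 3/5 of it earns 13.8.
Total value = 51.8.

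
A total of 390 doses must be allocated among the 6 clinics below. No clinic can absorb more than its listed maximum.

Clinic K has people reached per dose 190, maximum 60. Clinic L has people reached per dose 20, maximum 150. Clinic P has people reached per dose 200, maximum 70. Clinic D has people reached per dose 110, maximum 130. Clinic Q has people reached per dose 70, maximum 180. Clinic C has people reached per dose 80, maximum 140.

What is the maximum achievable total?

50100

Highest people reached per dose first: Clinic P 200 > Clinic K 190 > Clinic D 110 > Clinic C 80 > Clinic Q 70 > Clinic L 20.
Clinic P: +70 to 70 (cap) ; 320 left.
Clinic K takes 60 to reach its cap of 60 ; 260 left.
Give Clinic D 130 to hit its cap of 130 ; 130 left.
Only 130 left; Clinic C takes them to reach 130.
Total = 190×60 + 200×70 + 110×130 + 80×130 = 50100.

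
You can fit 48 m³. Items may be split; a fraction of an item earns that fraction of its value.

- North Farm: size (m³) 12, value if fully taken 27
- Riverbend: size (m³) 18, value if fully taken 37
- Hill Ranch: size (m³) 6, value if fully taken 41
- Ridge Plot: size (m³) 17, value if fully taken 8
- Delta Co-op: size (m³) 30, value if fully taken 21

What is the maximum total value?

113.4

Rank by value-to-size ratio: Hill Ranch 41/6≈6.83, North Farm 27/12≈2.25, Riverbend 37/18≈2.06, Delta Co-op 21/30≈0.7, Ridge Plot 8/17≈0.471.
Take all of Hill Ranch (6 m³, value 41) ; 42 m³ left.
North Farm: take in full, 12 m³ for value 27 ; 30 left.
Riverbend: take in full, 18 m³ for value 37 ; 12 left.
Only 12 m³ remain; take 12/30 of Delta Co-op for value 21×12/30 = 8.4.
Total value = 113.4.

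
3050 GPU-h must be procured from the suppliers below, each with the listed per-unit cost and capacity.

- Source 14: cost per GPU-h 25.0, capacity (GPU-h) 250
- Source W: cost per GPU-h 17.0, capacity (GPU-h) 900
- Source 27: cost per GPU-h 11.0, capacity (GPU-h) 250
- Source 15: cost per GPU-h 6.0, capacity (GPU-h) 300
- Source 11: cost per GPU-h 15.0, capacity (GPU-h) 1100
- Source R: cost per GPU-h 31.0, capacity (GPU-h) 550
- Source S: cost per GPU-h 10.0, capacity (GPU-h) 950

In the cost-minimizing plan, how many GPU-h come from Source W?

450

Fill from the cheapest supplier first.
Take 300 from Source 15 at 6.0 — need 2750 more.
Source S at 10.0: take all 950 GPU-h — 1800 still needed.
Take 250 from Source 27 at 11.0 — need 1550 more.
Take 1100 from Source 11 at 15.0 — need 450 more.
Source W at 17.0: take 450 of its 900 — requirement met.
Source 14, Source R: unused.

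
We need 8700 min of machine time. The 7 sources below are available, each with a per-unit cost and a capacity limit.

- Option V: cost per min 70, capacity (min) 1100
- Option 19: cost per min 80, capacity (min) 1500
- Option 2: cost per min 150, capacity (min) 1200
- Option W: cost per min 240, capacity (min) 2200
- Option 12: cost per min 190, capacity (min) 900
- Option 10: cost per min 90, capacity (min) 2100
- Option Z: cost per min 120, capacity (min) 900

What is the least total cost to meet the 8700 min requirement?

Cheapest first:
Take 1100 from Option V at 70 — need 7600 more.
Option 19 at 80: take all 1500 min — 6100 still needed.
Option 10 at 90: take all 2100 min — 4000 still needed.
Take 900 from Option Z at 120 — need 3100 more.
Option 2 (150): use full 1200 — 1900 min to go.
Option 12 at 190: take all 900 min — 1000 still needed.
Take 1000 from Option W at 240 to finish.
Cost = 1100×70 + 1500×80 + 2100×90 + 900×120 + 1200×150 + 900×190 + 1000×240 = 1085000.

1085000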